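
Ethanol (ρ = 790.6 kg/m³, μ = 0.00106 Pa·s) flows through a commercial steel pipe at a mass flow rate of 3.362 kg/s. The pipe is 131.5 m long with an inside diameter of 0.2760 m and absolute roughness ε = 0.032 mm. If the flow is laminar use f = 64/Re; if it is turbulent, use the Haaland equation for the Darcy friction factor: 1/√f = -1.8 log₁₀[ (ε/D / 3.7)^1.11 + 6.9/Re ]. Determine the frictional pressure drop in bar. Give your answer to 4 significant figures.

ΔP ≈ 2.669×10^-4 bar

A = πD²/4 = π(0.276)²/4 = 0.05983 m²; mean velocity V = ṁ/(ρA) = 3.362/(790.6 · 0.05983) = 0.07108 m/s.
Reynolds number Re = ρVD/μ = 790.6 · 0.07108 · 0.276 / 0.00106 = 1.463e+04.
Re > 4000 → turbulent. Relative roughness ε/D = 3.2e-05/0.276 = 0.000116. Haaland: 1/√f = -1.8 log₁₀[(0.000116/3.7)^1.11 + 6.9/1.463e+04] = -1.8 log₁₀[1e-05 + 0.000472] = 5.971, so f = 0.02805.
Darcy-Weisbach: ΔP = f(L/D)(ρV²/2) = 0.02805·(131.5/0.276)·(790.6·0.07108²/2) = 0.02805·476.4·1.997 = 26.69 Pa.
ΔP = 26.69 Pa = 2.669×10^-4 bar.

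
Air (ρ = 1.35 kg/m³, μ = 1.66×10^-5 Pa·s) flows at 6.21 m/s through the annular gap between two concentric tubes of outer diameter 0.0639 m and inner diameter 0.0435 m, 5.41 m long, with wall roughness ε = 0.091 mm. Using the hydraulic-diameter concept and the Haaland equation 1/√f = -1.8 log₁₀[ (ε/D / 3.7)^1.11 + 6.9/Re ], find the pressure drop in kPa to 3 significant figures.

ΔP ≈ 0.253 kPa

Hydraulic diameter D_h = 4A/P = D_o - D_i = 0.0639 - 0.0435 = 0.0204 m.
Re = ρVD_h/μ = 1.35·6.21·0.0204/1.66e-05 = 1.03e+04.
ε/D_h = 9.1e-05/0.0204 = 0.00446; Haaland gives 1/√f = -1.8 log₁₀[0.000576+0.00067] = 5.228, so f = 0.03658.
ΔP = f(L/D_h)(ρV²/2) = 0.03658·5.41/0.0204·26.03 = 252.5 Pa.
ΔP = 0.253 kPa.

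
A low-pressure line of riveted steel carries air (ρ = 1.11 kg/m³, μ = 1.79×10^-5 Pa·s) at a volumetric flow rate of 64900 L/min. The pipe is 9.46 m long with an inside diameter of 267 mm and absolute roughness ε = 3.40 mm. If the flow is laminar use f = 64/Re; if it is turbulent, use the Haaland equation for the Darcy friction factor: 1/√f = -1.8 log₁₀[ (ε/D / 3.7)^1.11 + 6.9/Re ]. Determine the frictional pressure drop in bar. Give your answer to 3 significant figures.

Q = 64900 L/min = 64900/60000 = 1.082 m³/s.
Cross-sectional area A = πD²/4 = π(0.267)²/4 = 0.05599 m²; mean velocity V = Q/A = 1.082/0.05599 = 19.32 m/s.
Reynolds number Re = ρVD/μ = 1.11 · 19.32 · 0.267 / 1.79e-05 = 3.199e+05.
Re > 4000 → turbulent. Relative roughness ε/D = 0.0034/0.267 = 0.0127. Haaland: 1/√f = -1.8 log₁₀[(0.0127/3.7)^1.11 + 6.9/3.199e+05] = -1.8 log₁₀[0.00184 + 2.16e-05] = 4.912, so f = 0.04144.
Darcy-Weisbach: ΔP = f(L/D)(ρV²/2) = 0.04144·(9.46/0.267)·(1.11·19.32²/2) = 0.04144·35.43·207.1 = 304.1 Pa.
ΔP = 304.1 Pa = 0.00304 bar.

ΔP ≈ 0.00304 bar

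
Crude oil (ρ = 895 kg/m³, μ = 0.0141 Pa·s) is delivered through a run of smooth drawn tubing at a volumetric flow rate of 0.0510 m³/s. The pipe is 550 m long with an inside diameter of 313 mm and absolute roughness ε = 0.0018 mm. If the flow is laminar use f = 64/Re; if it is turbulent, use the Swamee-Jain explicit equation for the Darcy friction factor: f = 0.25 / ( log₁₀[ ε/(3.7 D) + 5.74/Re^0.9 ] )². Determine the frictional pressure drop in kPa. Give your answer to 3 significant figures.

Cross-sectional area A = πD²/4 = π(0.313)²/4 = 0.07694 m²; mean velocity V = Q/A = 0.051/0.07694 = 0.6628 m/s.
Reynolds number Re = ρVD/μ = 895 · 0.6628 · 0.313 / 0.0141 = 1.317e+04.
Re > 4000 → turbulent. Relative roughness ε/D = 1.8e-06/0.313 = 5.75e-06. Swamee-Jain: f = 0.25/(log₁₀[5.75e-06/3.7 + 5.74/1.317e+04^0.9])² = 0.25/(log₁₀[1.55e-06 + 0.00113])² = 0.25/(-2.948)² = 0.02876.
Darcy-Weisbach: ΔP = f(L/D)(ρV²/2) = 0.02876·(550/0.313)·(895·0.6628²/2) = 0.02876·1757·196.6 = 9937 Pa.
ΔP = 9937 Pa = 9.94 kPa.

ΔP ≈ 9.94 kPa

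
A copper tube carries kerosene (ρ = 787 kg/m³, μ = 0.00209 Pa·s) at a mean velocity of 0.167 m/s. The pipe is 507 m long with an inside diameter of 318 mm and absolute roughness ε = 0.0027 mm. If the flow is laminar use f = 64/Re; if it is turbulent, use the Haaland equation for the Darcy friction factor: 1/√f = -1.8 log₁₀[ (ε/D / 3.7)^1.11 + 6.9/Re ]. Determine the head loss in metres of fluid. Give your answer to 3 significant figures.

h_f ≈ 0.0584 m

Reynolds number Re = ρVD/μ = 787 · 0.167 · 0.318 / 0.00209 = 2e+04.
Re > 4000 → turbulent. Relative roughness ε/D = 2.7e-06/0.318 = 8.49e-06. Haaland: 1/√f = -1.8 log₁₀[(8.49e-06/3.7)^1.11 + 6.9/2e+04] = -1.8 log₁₀[5.5e-07 + 0.000345] = 6.231, so f = 0.02576.
Darcy-Weisbach: ΔP = f(L/D)(ρV²/2) = 0.02576·(507/0.318)·(787·0.167²/2) = 0.02576·1594·10.97 = 450.7 Pa.
Head loss h_f = ΔP/(ρg) = 450.7/(787·9.81) = 0.0584 m.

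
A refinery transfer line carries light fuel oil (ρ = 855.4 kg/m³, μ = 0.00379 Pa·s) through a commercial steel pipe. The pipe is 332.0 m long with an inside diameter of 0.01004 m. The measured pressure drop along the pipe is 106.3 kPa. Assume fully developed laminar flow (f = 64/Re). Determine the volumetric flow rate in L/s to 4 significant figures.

For laminar flow, f = 64/Re with Re = ρVD/μ, so Darcy-Weisbach reduces to ΔP = 32μLV/D². Solving for V: V = ΔP·D²/(32μL) = 1.063e+05·(0.01004)²/(32·0.00379·332) = 0.2661 m/s.
Check: Re = ρVD/μ = 855.4·0.2661·0.01004/0.00379 = 603 < 2300, so the laminar assumption holds.
Q = V·A = 0.2661·(π/4·0.01004²) = 2.107e-05 m³/s = 0.02107 L/s.

Q ≈ 0.02107 L/s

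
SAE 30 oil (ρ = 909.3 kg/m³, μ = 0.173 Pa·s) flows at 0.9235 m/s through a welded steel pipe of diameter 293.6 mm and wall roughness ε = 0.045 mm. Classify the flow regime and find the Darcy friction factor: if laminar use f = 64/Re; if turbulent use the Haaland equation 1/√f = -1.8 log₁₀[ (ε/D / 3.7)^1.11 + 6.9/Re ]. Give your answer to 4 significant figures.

f ≈ 0.04491

Re = ρVD/μ = 909.3·0.9235·0.2936/0.173 = 1425.
Re < 2300 → laminar, so f = 64/Re = 0.04491 (roughness is irrelevant in laminar flow).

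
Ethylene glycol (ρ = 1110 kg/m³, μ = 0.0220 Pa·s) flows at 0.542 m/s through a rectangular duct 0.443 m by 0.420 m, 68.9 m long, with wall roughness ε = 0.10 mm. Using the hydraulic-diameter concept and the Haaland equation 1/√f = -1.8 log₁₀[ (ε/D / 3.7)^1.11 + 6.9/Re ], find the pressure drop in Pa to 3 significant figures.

ΔP ≈ 777 Pa

Hydraulic diameter D_h = 4A/P = 4·(0.443·0.42)/(2·(0.443+0.42)) = 0.7442/1.726 = 0.4312 m.
Re = ρVD_h/μ = 1110·0.542·0.4312/0.022 = 1.179e+04.
ε/D_h = 0.0001/0.4312 = 0.000232; Haaland gives 1/√f = -1.8 log₁₀[2.16e-05+0.000585] = 5.791, so f = 0.02982.
ΔP = f(L/D_h)(ρV²/2) = 0.02982·68.9/0.4312·163 = 777 Pa.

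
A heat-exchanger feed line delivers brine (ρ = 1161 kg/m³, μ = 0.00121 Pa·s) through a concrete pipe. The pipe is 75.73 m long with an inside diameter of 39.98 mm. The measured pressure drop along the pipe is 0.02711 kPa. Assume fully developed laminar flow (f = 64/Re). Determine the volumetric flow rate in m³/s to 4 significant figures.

Q ≈ 1.855×10^-5 m³/s

For laminar flow, f = 64/Re with Re = ρVD/μ, so Darcy-Weisbach reduces to ΔP = 32μLV/D². Solving for V: V = ΔP·D²/(32μL) = 27.11·(0.03998)²/(32·0.00121·75.73) = 0.01478 m/s.
Check: Re = ρVD/μ = 1161·0.01478·0.03998/0.00121 = 566.9 < 2300, so the laminar assumption holds.
Q = V·A = 0.01478·(π/4·0.03998²) = 1.855e-05 m³/s = 1.855×10^-5 m³/s.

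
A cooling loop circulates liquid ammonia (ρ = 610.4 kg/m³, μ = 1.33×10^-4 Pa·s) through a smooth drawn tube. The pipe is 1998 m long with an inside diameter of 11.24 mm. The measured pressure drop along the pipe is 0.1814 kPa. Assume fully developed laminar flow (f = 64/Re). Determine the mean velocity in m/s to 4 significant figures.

For laminar flow, f = 64/Re with Re = ρVD/μ, so Darcy-Weisbach reduces to ΔP = 32μLV/D². Solving for V: V = ΔP·D²/(32μL) = 181.4·(0.01124)²/(32·0.000133·1998) = 0.002695 m/s.
Check: Re = ρVD/μ = 610.4·0.002695·0.01124/0.000133 = 139 < 2300, so the laminar assumption holds.

V ≈ 0.002695 m/s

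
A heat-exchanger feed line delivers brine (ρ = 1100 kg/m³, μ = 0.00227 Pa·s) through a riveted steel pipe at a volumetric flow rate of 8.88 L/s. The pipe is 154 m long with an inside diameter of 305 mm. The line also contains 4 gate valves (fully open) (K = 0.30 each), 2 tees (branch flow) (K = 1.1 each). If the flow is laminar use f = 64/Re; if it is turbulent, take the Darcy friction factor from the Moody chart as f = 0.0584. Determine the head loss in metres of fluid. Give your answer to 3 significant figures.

Q = 8.88 L/s = 8.88/1000 = 0.00888 m³/s.
Cross-sectional area A = πD²/4 = π(0.305)²/4 = 0.07306 m²; mean velocity V = Q/A = 0.00888/0.07306 = 0.1215 m/s.
Reynolds number Re = ρVD/μ = 1100 · 0.1215 · 0.305 / 0.00227 = 1.796e+04.
Re > 4000 → turbulent; use the Moody-chart value f = 0.0584.
Total minor-loss coefficient ΣK = 4·0.3 + 2·1.1 = 3.4.
ΔP = [f·L/D + ΣK]·(ρV²/2) = [0.0584·154/0.305 + 3.4]·(1100·0.1215²/2) = [29.49 + 3.4]·8.125 = 267.2 Pa.
Head loss h_f = ΔP/(ρg) = 267.2/(1100·9.81) = 0.0248 m.

h_f ≈ 0.0248 m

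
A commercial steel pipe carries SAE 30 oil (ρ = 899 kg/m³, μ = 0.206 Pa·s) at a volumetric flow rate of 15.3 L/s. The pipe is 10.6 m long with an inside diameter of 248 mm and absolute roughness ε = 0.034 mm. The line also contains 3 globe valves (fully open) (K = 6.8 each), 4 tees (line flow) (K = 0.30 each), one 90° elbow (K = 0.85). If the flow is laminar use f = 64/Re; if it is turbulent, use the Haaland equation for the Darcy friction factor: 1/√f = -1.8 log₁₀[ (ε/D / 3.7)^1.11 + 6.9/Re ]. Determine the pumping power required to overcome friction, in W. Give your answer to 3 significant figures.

P ≈ 21.0 W

Q = 15.3 L/s = 15.3/1000 = 0.0153 m³/s.
Cross-sectional area A = πD²/4 = π(0.248)²/4 = 0.04831 m²; mean velocity V = Q/A = 0.0153/0.04831 = 0.3167 m/s.
Reynolds number Re = ρVD/μ = 899 · 0.3167 · 0.248 / 0.206 = 342.8.
Re < 2300 → laminar flow, so f = 64/Re = 64/342.8 = 0.1867 (the turbulent correlation is not needed).
Total minor-loss coefficient ΣK = 3·6.8 + 4·0.3 + 1·0.85 = 22.4.
ΔP = [f·L/D + ΣK]·(ρV²/2) = [0.1867·10.6/0.248 + 22.4]·(899·0.3167²/2) = [7.98 + 22.4]·45.09 = 1372 Pa.
Pumping power P = QΔP = 0.0153·1372 = 21.00 W = 21.0 W.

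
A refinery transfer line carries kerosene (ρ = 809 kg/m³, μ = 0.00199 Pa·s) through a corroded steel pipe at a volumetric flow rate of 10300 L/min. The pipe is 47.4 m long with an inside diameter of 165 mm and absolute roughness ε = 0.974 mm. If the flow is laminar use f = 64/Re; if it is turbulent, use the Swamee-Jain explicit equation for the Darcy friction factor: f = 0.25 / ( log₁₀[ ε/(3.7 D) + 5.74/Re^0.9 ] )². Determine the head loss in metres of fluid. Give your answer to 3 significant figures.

h_f ≈ 30.4 m

Q = 10300 L/min = 10300/60000 = 0.1717 m³/s.
Cross-sectional area A = πD²/4 = π(0.165)²/4 = 0.02138 m²; mean velocity V = Q/A = 0.1717/0.02138 = 8.028 m/s.
Reynolds number Re = ρVD/μ = 809 · 8.028 · 0.165 / 0.00199 = 5.385e+05.
Re > 4000 → turbulent. Relative roughness ε/D = 0.000974/0.165 = 0.0059. Swamee-Jain: f = 0.25/(log₁₀[0.0059/3.7 + 5.74/5.385e+05^0.9])² = 0.25/(log₁₀[0.0016 + 3.99e-05])² = 0.25/(-2.786)² = 0.0322.
Darcy-Weisbach: ΔP = f(L/D)(ρV²/2) = 0.0322·(47.4/0.165)·(809·8.028²/2) = 0.0322·287.3·2.607e+04 = 2.412e+05 Pa.
Head loss h_f = ΔP/(ρg) = 2.412e+05/(809·9.81) = 30.4 m.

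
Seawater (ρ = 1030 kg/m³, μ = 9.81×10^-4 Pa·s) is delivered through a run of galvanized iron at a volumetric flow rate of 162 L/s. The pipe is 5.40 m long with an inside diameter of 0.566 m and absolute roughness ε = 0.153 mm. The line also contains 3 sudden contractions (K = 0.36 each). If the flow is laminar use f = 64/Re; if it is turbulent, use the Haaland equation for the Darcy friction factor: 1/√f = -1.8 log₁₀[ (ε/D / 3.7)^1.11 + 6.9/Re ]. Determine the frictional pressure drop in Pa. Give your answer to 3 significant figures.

Q = 162 L/s = 162/1000 = 0.162 m³/s.
Cross-sectional area A = πD²/4 = π(0.566)²/4 = 0.2516 m²; mean velocity V = Q/A = 0.162/0.2516 = 0.6439 m/s.
Reynolds number Re = ρVD/μ = 1030 · 0.6439 · 0.566 / 0.000981 = 3.826e+05.
Re > 4000 → turbulent. Relative roughness ε/D = 0.000153/0.566 = 0.00027. Haaland: 1/√f = -1.8 log₁₀[(0.00027/3.7)^1.11 + 6.9/3.826e+05] = -1.8 log₁₀[2.56e-05 + 1.8e-05] = 7.848, so f = 0.01624.
Total minor-loss coefficient ΣK = 3·0.36 = 1.08.
ΔP = [f·L/D + ΣK]·(ρV²/2) = [0.01624·5.4/0.566 + 1.08]·(1030·0.6439²/2) = [0.1549 + 1.08]·213.5 = 263.6 Pa.

ΔP ≈ 264 Pa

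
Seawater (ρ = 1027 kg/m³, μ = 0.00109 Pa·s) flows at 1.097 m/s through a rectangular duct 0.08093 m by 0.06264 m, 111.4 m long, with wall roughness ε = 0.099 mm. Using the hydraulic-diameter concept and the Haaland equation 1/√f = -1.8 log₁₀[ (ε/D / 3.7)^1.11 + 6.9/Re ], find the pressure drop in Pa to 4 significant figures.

ΔP ≈ 23270 Pa

Hydraulic diameter D_h = 4A/P = 4·(0.08093·0.06264)/(2·(0.08093+0.06264)) = 0.02028/0.2871 = 0.07062 m.
Re = ρVD_h/μ = 1027·1.097·0.07062/0.00109 = 7.299e+04.
ε/D_h = 9.9e-05/0.07062 = 0.0014; Haaland gives 1/√f = -1.8 log₁₀[0.000159+9.45e-05] = 6.472, so f = 0.02387.
ΔP = f(L/D_h)(ρV²/2) = 0.02387·111.4/0.07062·618 = 2.327e+04 Pa.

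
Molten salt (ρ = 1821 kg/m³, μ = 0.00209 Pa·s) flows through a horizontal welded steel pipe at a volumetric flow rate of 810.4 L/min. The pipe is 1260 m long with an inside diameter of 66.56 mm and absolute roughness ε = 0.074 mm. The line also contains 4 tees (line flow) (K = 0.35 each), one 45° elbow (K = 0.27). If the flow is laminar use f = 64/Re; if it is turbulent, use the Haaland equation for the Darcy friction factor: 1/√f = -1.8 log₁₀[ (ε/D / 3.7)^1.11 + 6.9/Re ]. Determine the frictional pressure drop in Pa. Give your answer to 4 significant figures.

ΔP ≈ 5536000 Pa

Q = 810.4 L/min = 810.4/60000 = 0.01351 m³/s.
Cross-sectional area A = πD²/4 = π(0.06656)²/4 = 0.003479 m²; mean velocity V = Q/A = 0.01351/0.003479 = 3.882 m/s.
Reynolds number Re = ρVD/μ = 1821 · 3.882 · 0.06656 / 0.00209 = 2.251e+05.
Re > 4000 → turbulent. Relative roughness ε/D = 7.4e-05/0.06656 = 0.00111. Haaland: 1/√f = -1.8 log₁₀[(0.00111/3.7)^1.11 + 6.9/2.251e+05] = -1.8 log₁₀[0.000123 + 3.07e-05] = 6.864, so f = 0.02123.
Total minor-loss coefficient ΣK = 4·0.35 + 1·0.27 = 1.67.
ΔP = [f·L/D + ΣK]·(ρV²/2) = [0.02123·1260/0.06656 + 1.67]·(1821·3.882²/2) = [401.8 + 1.67]·1.372e+04 = 5.536e+06 Pa.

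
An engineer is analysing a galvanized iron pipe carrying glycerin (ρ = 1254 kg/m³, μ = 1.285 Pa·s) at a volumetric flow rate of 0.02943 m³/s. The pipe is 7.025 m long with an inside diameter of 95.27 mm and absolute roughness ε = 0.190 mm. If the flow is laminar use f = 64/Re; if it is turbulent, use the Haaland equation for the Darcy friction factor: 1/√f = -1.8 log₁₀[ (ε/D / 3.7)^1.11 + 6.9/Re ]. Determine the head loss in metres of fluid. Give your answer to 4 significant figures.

Cross-sectional area A = πD²/4 = π(0.09527)²/4 = 0.007129 m²; mean velocity V = Q/A = 0.02943/0.007129 = 4.128 m/s.
Reynolds number Re = ρVD/μ = 1254 · 4.128 · 0.09527 / 1.28 = 383.8.
Re < 2300 → laminar flow, so f = 64/Re = 64/383.8 = 0.1667 (the turbulent correlation is not needed).
Darcy-Weisbach: ΔP = f(L/D)(ρV²/2) = 0.1667·(7.025/0.09527)·(1254·4.128²/2) = 0.1667·73.74·1.069e+04 = 1.314e+05 Pa.
Head loss h_f = ΔP/(ρg) = 1.314e+05/(1254·9.81) = 10.68 m.

h_f ≈ 10.68 m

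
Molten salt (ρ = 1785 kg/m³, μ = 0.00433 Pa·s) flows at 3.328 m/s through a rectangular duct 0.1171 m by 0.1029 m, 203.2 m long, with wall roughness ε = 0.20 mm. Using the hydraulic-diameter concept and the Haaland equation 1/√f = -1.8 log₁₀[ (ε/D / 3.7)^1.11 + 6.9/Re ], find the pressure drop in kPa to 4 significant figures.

ΔP ≈ 440.1 kPa

Hydraulic diameter D_h = 4A/P = 4·(0.1171·0.1029)/(2·(0.1171+0.1029)) = 0.0482/0.44 = 0.1095 m.
Re = ρVD_h/μ = 1785·3.328·0.1095/0.00433 = 1.503e+05.
ε/D_h = 0.0002/0.1095 = 0.00183; Haaland gives 1/√f = -1.8 log₁₀[0.000214+4.59e-05] = 6.455, so f = 0.024.
ΔP = f(L/D_h)(ρV²/2) = 0.024·203.2/0.1095·9885 = 4.401e+05 Pa.
ΔP = 440.1 kPa.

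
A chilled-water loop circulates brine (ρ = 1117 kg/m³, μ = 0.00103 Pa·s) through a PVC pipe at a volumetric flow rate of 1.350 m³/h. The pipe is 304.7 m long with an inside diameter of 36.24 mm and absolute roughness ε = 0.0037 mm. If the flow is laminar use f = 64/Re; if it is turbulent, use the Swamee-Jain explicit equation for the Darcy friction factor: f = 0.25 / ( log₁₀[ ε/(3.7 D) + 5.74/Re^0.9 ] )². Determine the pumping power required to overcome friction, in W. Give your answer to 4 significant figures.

P ≈ 6.600 W

Q = 1.350 m³/h = 1.350/3600 = 0.000375 m³/s.
Cross-sectional area A = πD²/4 = π(0.03624)²/4 = 0.001031 m²; mean velocity V = Q/A = 0.000375/0.001031 = 0.3636 m/s.
Reynolds number Re = ρVD/μ = 1117 · 0.3636 · 0.03624 / 0.00103 = 1.429e+04.
Re > 4000 → turbulent. Relative roughness ε/D = 3.7e-06/0.03624 = 0.000102. Swamee-Jain: f = 0.25/(log₁₀[0.000102/3.7 + 5.74/1.429e+04^0.9])² = 0.25/(log₁₀[2.76e-05 + 0.00105])² = 0.25/(-2.969)² = 0.02836.
Darcy-Weisbach: ΔP = f(L/D)(ρV²/2) = 0.02836·(304.7/0.03624)·(1117·0.3636²/2) = 0.02836·8408·73.82 = 1.76e+04 Pa.
Pumping power P = QΔP = 0.000375·1.76e+04 = 6.5996 W = 6.600 W.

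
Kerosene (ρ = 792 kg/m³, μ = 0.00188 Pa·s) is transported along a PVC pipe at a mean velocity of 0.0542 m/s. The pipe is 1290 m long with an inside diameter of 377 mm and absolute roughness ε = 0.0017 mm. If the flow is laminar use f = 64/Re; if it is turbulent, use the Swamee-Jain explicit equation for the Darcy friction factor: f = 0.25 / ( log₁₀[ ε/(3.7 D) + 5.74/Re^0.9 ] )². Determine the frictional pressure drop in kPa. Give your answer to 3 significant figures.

ΔP ≈ 0.129 kPa

Reynolds number Re = ρVD/μ = 792 · 0.0542 · 0.377 / 0.00188 = 8608.
Re > 4000 → turbulent. Relative roughness ε/D = 1.7e-06/0.377 = 4.51e-06. Swamee-Jain: f = 0.25/(log₁₀[4.51e-06/3.7 + 5.74/8608^0.9])² = 0.25/(log₁₀[1.22e-06 + 0.00165])² = 0.25/(-2.782)² = 0.0323.
Darcy-Weisbach: ΔP = f(L/D)(ρV²/2) = 0.0323·(1290/0.377)·(792·0.0542²/2) = 0.0323·3422·1.163 = 128.6 Pa.
ΔP = 128.6 Pa = 0.129 kPa.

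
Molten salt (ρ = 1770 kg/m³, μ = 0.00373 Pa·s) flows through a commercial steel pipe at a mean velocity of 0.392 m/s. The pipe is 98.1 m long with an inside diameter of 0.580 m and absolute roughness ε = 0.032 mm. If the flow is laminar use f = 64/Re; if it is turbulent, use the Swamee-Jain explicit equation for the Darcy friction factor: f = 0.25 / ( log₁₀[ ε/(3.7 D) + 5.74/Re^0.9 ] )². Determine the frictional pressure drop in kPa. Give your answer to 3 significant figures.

Reynolds number Re = ρVD/μ = 1770 · 0.392 · 0.58 / 0.00373 = 1.079e+05.
Re > 4000 → turbulent. Relative roughness ε/D = 3.2e-05/0.58 = 5.52e-05. Swamee-Jain: f = 0.25/(log₁₀[5.52e-05/3.7 + 5.74/1.079e+05^0.9])² = 0.25/(log₁₀[1.49e-05 + 0.00017])² = 0.25/(-3.734)² = 0.01793.
Darcy-Weisbach: ΔP = f(L/D)(ρV²/2) = 0.01793·(98.1/0.58)·(1770·0.392²/2) = 0.01793·169.1·136 = 412.4 Pa.
ΔP = 412.4 Pa = 0.412 kPa.

ΔP ≈ 0.412 kPa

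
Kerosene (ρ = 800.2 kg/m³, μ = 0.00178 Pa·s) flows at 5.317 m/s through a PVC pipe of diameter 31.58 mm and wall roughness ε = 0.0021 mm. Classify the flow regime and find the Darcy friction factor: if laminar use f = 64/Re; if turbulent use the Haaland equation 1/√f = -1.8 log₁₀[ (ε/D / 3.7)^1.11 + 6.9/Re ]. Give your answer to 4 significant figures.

f ≈ 0.01916

Re = ρVD/μ = 800.2·5.317·0.03158/0.00178 = 7.548e+04.
Re > 4000 → turbulent. ε/D = 2.1e-06/0.03158 = 6.65e-05; Haaland: 1/√f = -1.8 log₁₀[5.4e-06 + 9.14e-05] = 7.225, so f = 0.01916.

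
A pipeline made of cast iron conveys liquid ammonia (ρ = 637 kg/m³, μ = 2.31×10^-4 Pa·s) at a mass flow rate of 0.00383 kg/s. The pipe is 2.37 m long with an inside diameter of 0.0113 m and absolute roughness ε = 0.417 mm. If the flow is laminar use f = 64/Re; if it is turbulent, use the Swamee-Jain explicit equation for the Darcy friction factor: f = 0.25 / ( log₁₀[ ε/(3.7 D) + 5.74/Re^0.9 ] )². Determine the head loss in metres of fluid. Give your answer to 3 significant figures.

A = πD²/4 = π(0.0113)²/4 = 0.0001003 m²; mean velocity V = ṁ/(ρA) = 0.00383/(637 · 0.0001003) = 0.05995 m/s.
Reynolds number Re = ρVD/μ = 637 · 0.05995 · 0.0113 / 0.000231 = 1868.
Re < 2300 → laminar flow, so f = 64/Re = 64/1868 = 0.03426 (the turbulent correlation is not needed).
Darcy-Weisbach: ΔP = f(L/D)(ρV²/2) = 0.03426·(2.37/0.0113)·(637·0.05995²/2) = 0.03426·209.7·1.145 = 8.226 Pa.
Head loss h_f = ΔP/(ρg) = 8.226/(637·9.81) = 0.00132 m.

h_f ≈ 0.00132 m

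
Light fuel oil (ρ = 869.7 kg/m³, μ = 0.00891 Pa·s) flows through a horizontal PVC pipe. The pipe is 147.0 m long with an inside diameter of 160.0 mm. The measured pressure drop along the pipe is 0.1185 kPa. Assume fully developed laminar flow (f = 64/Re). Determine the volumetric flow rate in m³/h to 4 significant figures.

For laminar flow, f = 64/Re with Re = ρVD/μ, so Darcy-Weisbach reduces to ΔP = 32μLV/D². Solving for V: V = ΔP·D²/(32μL) = 118.5·(0.16)²/(32·0.00891·147) = 0.07238 m/s.
Check: Re = ρVD/μ = 869.7·0.07238·0.16/0.00891 = 1130 < 2300, so the laminar assumption holds.
Q = V·A = 0.07238·(π/4·0.16²) = 0.001455 m³/s = 5.239 m³/h.

Q ≈ 5.239 m³/h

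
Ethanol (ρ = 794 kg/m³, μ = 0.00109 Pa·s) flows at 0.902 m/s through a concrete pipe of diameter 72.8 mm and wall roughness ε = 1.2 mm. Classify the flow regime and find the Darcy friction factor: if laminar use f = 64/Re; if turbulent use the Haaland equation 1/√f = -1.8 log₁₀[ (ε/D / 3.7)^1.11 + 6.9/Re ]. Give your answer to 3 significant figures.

Re = ρVD/μ = 794·0.902·0.0728/0.00109 = 4.783e+04.
Re > 4000 → turbulent. ε/D = 0.0012/0.0728 = 0.0165; Haaland: 1/√f = -1.8 log₁₀[0.00246 + 0.000144] = 4.653, so f = 0.04619.

f ≈ 0.0462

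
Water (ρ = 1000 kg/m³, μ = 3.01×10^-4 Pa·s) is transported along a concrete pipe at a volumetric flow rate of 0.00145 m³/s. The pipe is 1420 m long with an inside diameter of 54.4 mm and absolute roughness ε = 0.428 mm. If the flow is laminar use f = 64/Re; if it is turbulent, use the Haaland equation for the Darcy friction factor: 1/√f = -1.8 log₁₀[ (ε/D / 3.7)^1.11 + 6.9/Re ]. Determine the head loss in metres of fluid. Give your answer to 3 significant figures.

h_f ≈ 18.5 m

Cross-sectional area A = πD²/4 = π(0.0544)²/4 = 0.002324 m²; mean velocity V = Q/A = 0.00145/0.002324 = 0.6239 m/s.
Reynolds number Re = ρVD/μ = 1000 · 0.6239 · 0.0544 / 0.000301 = 1.127e+05.
Re > 4000 → turbulent. Relative roughness ε/D = 0.000428/0.0544 = 0.00787. Haaland: 1/√f = -1.8 log₁₀[(0.00787/3.7)^1.11 + 6.9/1.127e+05] = -1.8 log₁₀[0.00108 + 6.12e-05] = 5.296, so f = 0.03565.
Darcy-Weisbach: ΔP = f(L/D)(ρV²/2) = 0.03565·(1420/0.0544)·(1000·0.6239²/2) = 0.03565·2.61e+04·194.6 = 1.811e+05 Pa.
Head loss h_f = ΔP/(ρg) = 1.811e+05/(1000·9.81) = 18.5 m.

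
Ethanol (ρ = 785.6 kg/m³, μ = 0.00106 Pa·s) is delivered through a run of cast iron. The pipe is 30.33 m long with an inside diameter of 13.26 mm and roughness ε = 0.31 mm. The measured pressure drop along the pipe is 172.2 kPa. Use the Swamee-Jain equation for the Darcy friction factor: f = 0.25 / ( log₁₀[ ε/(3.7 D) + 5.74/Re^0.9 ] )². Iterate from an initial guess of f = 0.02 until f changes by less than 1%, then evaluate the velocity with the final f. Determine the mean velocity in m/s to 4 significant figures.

V ≈ 1.879 m/s

Rearranging Darcy-Weisbach: V = √(2·ΔP·D/(f·L·ρ)). With ε/D = 0.00031/0.01326 = 0.0234, iterate starting from f = 0.02:
  f = 0.02 → V = √(2·1.722e+05·0.01326/(0.02·30.33·785.6)) = 3.096 m/s; Re = ρVD/μ = 3.042e+04; f → 0.05337
  f = 0.05337 → V = 1.895 m/s; Re = 1.862e+04; f → 0.05428
  f = 0.05428 → V = 1.879 m/s; Re = 1.847e+04; f → 0.0543
Converged (Δf/f < 1%). With the final f = 0.0543: V = √(2·1.722e+05·0.01326/(0.0543·30.33·785.6)) = 1.879 m/s.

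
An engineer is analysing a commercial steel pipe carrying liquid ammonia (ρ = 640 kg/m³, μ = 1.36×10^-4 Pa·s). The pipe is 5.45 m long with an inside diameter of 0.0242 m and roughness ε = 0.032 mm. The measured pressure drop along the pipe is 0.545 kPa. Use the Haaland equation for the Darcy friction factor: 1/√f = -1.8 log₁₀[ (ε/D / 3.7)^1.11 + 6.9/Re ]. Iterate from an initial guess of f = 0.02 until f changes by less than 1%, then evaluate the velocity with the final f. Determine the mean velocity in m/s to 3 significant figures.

V ≈ 0.562 m/s

Rearranging Darcy-Weisbach: V = √(2·ΔP·D/(f·L·ρ)). With ε/D = 3.2e-05/0.0242 = 0.00132, iterate starting from f = 0.02:
  f = 0.02 → V = √(2·545·0.0242/(0.02·5.45·640)) = 0.6149 m/s; Re = ρVD/μ = 7.003e+04; f → 0.02374
  f = 0.02374 → V = 0.5644 m/s; Re = 6.428e+04; f → 0.02394
Converged (Δf/f < 1%). With the final f = 0.02394: V = √(2·545·0.0242/(0.02394·5.45·640)) = 0.5621 m/s.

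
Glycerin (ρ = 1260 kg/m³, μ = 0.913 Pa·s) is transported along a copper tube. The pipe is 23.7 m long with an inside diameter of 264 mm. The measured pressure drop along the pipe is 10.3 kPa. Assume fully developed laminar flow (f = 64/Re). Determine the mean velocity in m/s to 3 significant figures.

V ≈ 1.04 m/s

For laminar flow, f = 64/Re with Re = ρVD/μ, so Darcy-Weisbach reduces to ΔP = 32μLV/D². Solving for V: V = ΔP·D²/(32μL) = 1.03e+04·(0.264)²/(32·0.913·23.7) = 1.037 m/s.
Check: Re = ρVD/μ = 1260·1.037·0.264/0.913 = 377.7 < 2300, so the laminar assumption holds.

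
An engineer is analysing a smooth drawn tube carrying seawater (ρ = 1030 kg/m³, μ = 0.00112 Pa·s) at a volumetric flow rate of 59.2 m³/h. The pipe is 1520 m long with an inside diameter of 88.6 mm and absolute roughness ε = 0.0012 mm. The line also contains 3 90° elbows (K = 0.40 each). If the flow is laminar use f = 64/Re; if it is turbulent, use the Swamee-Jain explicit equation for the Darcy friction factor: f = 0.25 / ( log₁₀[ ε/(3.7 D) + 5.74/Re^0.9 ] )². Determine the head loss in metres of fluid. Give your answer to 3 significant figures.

h_f ≈ 96.3 m

Q = 59.2 m³/h = 59.2/3600 = 0.01644 m³/s.
Cross-sectional area A = πD²/4 = π(0.0886)²/4 = 0.006165 m²; mean velocity V = Q/A = 0.01644/0.006165 = 2.667 m/s.
Reynolds number Re = ρVD/μ = 1030 · 2.667 · 0.0886 / 0.00112 = 2.173e+05.
Re > 4000 → turbulent. Relative roughness ε/D = 1.2e-06/0.0886 = 1.35e-05. Swamee-Jain: f = 0.25/(log₁₀[1.35e-05/3.7 + 5.74/2.173e+05^0.9])² = 0.25/(log₁₀[3.66e-06 + 9.03e-05])² = 0.25/(-4.027)² = 0.01541.
Total minor-loss coefficient ΣK = 3·0.4 = 1.2.
ΔP = [f·L/D + ΣK]·(ρV²/2) = [0.01541·1520/0.0886 + 1.2]·(1030·2.667²/2) = [264.4 + 1.2]·3664 = 9.733e+05 Pa.
Head loss h_f = ΔP/(ρg) = 9.733e+05/(1030·9.81) = 96.3 m.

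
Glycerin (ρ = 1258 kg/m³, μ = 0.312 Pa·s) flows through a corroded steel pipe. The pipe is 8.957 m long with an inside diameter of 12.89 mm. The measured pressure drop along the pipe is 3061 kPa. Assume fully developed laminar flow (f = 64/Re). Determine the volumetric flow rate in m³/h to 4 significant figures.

For laminar flow, f = 64/Re with Re = ρVD/μ, so Darcy-Weisbach reduces to ΔP = 32μLV/D². Solving for V: V = ΔP·D²/(32μL) = 3.061e+06·(0.01289)²/(32·0.312·8.957) = 5.687 m/s.
Check: Re = ρVD/μ = 1258·5.687·0.01289/0.312 = 295.6 < 2300, so the laminar assumption holds.
Q = V·A = 5.687·(π/4·0.01289²) = 0.0007422 m³/s = 2.672 m³/h.

Q ≈ 2.672 m³/h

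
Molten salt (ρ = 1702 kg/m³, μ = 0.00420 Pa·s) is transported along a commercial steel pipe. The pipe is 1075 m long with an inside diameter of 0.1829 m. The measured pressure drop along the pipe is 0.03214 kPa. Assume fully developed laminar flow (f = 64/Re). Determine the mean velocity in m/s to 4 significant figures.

For laminar flow, f = 64/Re with Re = ρVD/μ, so Darcy-Weisbach reduces to ΔP = 32μLV/D². Solving for V: V = ΔP·D²/(32μL) = 32.14·(0.1829)²/(32·0.0042·1075) = 0.007442 m/s.
Check: Re = ρVD/μ = 1702·0.007442·0.1829/0.0042 = 551.6 < 2300, so the laminar assumption holds.

V ≈ 0.007442 m/s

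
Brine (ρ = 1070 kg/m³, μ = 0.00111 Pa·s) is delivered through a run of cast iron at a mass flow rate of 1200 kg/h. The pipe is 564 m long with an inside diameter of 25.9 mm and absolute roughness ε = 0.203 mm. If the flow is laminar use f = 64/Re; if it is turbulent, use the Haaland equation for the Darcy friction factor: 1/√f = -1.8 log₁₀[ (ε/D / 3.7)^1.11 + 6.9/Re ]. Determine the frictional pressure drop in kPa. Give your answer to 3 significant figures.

ṁ = 1200 kg/h = 1200/3600 = 0.3333 kg/s.
A = πD²/4 = π(0.0259)²/4 = 0.0005269 m²; mean velocity V = ṁ/(ρA) = 0.3333/(1070 · 0.0005269) = 0.5913 m/s.
Reynolds number Re = ρVD/μ = 1070 · 0.5913 · 0.0259 / 0.00111 = 1.476e+04.
Re > 4000 → turbulent. Relative roughness ε/D = 0.000203/0.0259 = 0.00784. Haaland: 1/√f = -1.8 log₁₀[(0.00784/3.7)^1.11 + 6.9/1.476e+04] = -1.8 log₁₀[0.00108 + 0.000467] = 5.061, so f = 0.03905.
Darcy-Weisbach: ΔP = f(L/D)(ρV²/2) = 0.03905·(564/0.0259)·(1070·0.5913²/2) = 0.03905·2.178e+04·187.1 = 1.59e+05 Pa.
ΔP = 1.59e+05 Pa = 159 kPa.

ΔP ≈ 159 kPa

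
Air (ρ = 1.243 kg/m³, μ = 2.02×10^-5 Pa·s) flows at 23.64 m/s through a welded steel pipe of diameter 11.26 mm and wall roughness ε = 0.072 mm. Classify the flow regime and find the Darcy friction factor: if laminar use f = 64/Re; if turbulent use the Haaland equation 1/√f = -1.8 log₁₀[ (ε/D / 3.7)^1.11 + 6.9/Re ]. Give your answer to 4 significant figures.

f ≈ 0.03688

Re = ρVD/μ = 1.243·23.64·0.01126/2.02e-05 = 1.638e+04.
Re > 4000 → turbulent. ε/D = 7.2e-05/0.01126 = 0.00639; Haaland: 1/√f = -1.8 log₁₀[0.000858 + 0.000421] = 5.207, so f = 0.03688.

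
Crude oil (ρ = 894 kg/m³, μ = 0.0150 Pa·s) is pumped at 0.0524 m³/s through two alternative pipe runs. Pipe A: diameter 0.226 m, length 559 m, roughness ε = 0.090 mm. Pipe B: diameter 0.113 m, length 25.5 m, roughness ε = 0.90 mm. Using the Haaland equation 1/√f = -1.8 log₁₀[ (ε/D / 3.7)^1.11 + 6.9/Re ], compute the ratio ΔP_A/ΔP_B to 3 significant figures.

Pipe A: V = Q/A = 0.0524/0.04011 = 1.306 m/s; Re = 1.759e+04; ε/D = 0.000398; Haaland → f = 0.02726; ΔP_A = f(L/D)(ρV²/2) = 5.142e+04 Pa.
Pipe B: V = Q/A = 0.0524/0.01003 = 5.225 m/s; Re = 3.519e+04; ε/D = 0.00796; Haaland → f = 0.03698; ΔP_B = f(L/D)(ρV²/2) = 1.018e+05 Pa.
ΔP_A/ΔP_B = 5.142e+04/1.018e+05 = 0.505.

ΔP_A/ΔP_B ≈ 0.505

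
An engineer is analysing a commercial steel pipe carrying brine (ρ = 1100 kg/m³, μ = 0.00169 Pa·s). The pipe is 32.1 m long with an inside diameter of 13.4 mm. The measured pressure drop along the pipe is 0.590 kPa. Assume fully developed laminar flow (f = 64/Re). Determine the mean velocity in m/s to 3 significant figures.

For laminar flow, f = 64/Re with Re = ρVD/μ, so Darcy-Weisbach reduces to ΔP = 32μLV/D². Solving for V: V = ΔP·D²/(32μL) = 590·(0.0134)²/(32·0.00169·32.1) = 0.06103 m/s.
Check: Re = ρVD/μ = 1100·0.06103·0.0134/0.00169 = 532.3 < 2300, so the laminar assumption holds.

V ≈ 0.0610 m/s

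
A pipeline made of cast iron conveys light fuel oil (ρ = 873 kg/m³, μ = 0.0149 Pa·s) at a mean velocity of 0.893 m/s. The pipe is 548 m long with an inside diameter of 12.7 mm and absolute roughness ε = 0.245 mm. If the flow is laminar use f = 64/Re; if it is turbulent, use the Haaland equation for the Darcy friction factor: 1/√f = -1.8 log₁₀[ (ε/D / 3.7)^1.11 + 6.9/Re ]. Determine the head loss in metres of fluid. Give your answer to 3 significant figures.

Reynolds number Re = ρVD/μ = 873 · 0.893 · 0.0127 / 0.0149 = 664.5.
Re < 2300 → laminar flow, so f = 64/Re = 64/664.5 = 0.09632 (the turbulent correlation is not needed).
Darcy-Weisbach: ΔP = f(L/D)(ρV²/2) = 0.09632·(548/0.0127)·(873·0.893²/2) = 0.09632·4.315e+04·348.1 = 1.447e+06 Pa.
Head loss h_f = ΔP/(ρg) = 1.447e+06/(873·9.81) = 169 m.

h_f ≈ 169 m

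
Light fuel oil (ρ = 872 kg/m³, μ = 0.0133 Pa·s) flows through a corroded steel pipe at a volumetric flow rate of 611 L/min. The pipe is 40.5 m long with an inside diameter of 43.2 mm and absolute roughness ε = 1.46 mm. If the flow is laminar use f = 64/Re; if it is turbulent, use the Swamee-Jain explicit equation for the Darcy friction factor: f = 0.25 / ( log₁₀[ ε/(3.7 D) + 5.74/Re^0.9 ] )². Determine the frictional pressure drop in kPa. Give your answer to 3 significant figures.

ΔP ≈ 1230 kPa

Q = 611 L/min = 611/60000 = 0.01018 m³/s.
Cross-sectional area A = πD²/4 = π(0.0432)²/4 = 0.001466 m²; mean velocity V = Q/A = 0.01018/0.001466 = 6.948 m/s.
Reynolds number Re = ρVD/μ = 872 · 6.948 · 0.0432 / 0.0133 = 1.968e+04.
Re > 4000 → turbulent. Relative roughness ε/D = 0.00146/0.0432 = 0.0338. Swamee-Jain: f = 0.25/(log₁₀[0.0338/3.7 + 5.74/1.968e+04^0.9])² = 0.25/(log₁₀[0.00913 + 0.000784])² = 0.25/(-2.004)² = 0.06228.
Darcy-Weisbach: ΔP = f(L/D)(ρV²/2) = 0.06228·(40.5/0.0432)·(872·6.948²/2) = 0.06228·937.5·2.105e+04 = 1.229e+06 Pa.
ΔP = 1.229e+06 Pa = 1230 kPa.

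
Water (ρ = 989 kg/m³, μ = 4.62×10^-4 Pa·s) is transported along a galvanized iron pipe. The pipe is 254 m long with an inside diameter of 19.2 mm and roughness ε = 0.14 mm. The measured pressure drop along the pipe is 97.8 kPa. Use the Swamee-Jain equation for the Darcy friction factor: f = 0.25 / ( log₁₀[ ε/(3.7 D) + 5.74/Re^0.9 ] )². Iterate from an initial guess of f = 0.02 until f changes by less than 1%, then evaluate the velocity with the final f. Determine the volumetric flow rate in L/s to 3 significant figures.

Q ≈ 0.183 L/s

Rearranging Darcy-Weisbach: V = √(2·ΔP·D/(f·L·ρ)). With ε/D = 0.00014/0.0192 = 0.00729, iterate starting from f = 0.02:
  f = 0.02 → V = √(2·9.78e+04·0.0192/(0.02·254·989)) = 0.8646 m/s; Re = ρVD/μ = 3.554e+04; f → 0.03658
  f = 0.03658 → V = 0.6393 m/s; Re = 2.627e+04; f → 0.03729
  f = 0.03729 → V = 0.6332 m/s; Re = 2.602e+04; f → 0.03732
Converged (Δf/f < 1%). With the final f = 0.03732: V = √(2·9.78e+04·0.0192/(0.03732·254·989)) = 0.6329 m/s.
Q = V·A = 0.6329·(π/4·0.0192²) = 0.0001833 m³/s = 0.183 L/s.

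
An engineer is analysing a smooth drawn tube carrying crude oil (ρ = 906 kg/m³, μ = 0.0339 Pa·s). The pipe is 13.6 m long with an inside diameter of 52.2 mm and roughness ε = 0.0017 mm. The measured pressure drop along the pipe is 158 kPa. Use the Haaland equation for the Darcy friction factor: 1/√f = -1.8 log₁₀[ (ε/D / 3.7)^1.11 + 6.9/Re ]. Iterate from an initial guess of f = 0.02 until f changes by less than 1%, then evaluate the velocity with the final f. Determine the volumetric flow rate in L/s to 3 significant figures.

Rearranging Darcy-Weisbach: V = √(2·ΔP·D/(f·L·ρ)). With ε/D = 1.7e-06/0.0522 = 3.26e-05, iterate starting from f = 0.02:
  f = 0.02 → V = √(2·1.58e+05·0.0522/(0.02·13.6·906)) = 8.181 m/s; Re = ρVD/μ = 1.141e+04; f → 0.02983
  f = 0.02983 → V = 6.7 m/s; Re = 9346; f → 0.0315
  f = 0.0315 → V = 6.519 m/s; Re = 9095; f → 0.03174
Converged (Δf/f < 1%). With the final f = 0.03174: V = √(2·1.58e+05·0.0522/(0.03174·13.6·906)) = 6.495 m/s.
Q = V·A = 6.495·(π/4·0.0522²) = 0.0139 m³/s = 13.9 L/s.

Q ≈ 13.9 L/s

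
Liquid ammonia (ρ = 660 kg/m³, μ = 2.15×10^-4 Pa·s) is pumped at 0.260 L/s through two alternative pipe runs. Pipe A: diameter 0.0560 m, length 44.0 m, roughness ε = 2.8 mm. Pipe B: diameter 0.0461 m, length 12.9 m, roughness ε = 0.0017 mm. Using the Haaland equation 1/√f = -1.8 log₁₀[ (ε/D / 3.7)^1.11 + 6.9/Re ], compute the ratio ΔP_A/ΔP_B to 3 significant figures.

Pipe A: V = Q/A = 0.00026/0.002463 = 0.1056 m/s; Re = 1.815e+04; ε/D = 0.05; Haaland → f = 0.07304; ΔP_A = f(L/D)(ρV²/2) = 211 Pa.
Pipe B: V = Q/A = 0.00026/0.001669 = 0.1558 m/s; Re = 2.204e+04; ε/D = 3.69e-05; Haaland → f = 0.02519; ΔP_B = f(L/D)(ρV²/2) = 56.43 Pa.
ΔP_A/ΔP_B = 211/56.43 = 3.74.

ΔP_A/ΔP_B ≈ 3.74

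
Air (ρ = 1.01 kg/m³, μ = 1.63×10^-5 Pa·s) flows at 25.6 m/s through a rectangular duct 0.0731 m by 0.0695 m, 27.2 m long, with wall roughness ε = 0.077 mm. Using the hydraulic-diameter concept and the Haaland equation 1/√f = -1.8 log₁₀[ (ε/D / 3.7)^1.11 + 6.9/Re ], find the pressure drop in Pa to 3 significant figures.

Hydraulic diameter D_h = 4A/P = 4·(0.0731·0.0695)/(2·(0.0731+0.0695)) = 0.02032/0.2852 = 0.07125 m.
Re = ρVD_h/μ = 1.01·25.6·0.07125/1.63e-05 = 1.13e+05.
ε/D_h = 7.7e-05/0.07125 = 0.00108; Haaland gives 1/√f = -1.8 log₁₀[0.000119+6.1e-05] = 6.739, so f = 0.02202.
ΔP = f(L/D_h)(ρV²/2) = 0.02202·27.2/0.07125·331 = 2782 Pa.

ΔP ≈ 2780 Pa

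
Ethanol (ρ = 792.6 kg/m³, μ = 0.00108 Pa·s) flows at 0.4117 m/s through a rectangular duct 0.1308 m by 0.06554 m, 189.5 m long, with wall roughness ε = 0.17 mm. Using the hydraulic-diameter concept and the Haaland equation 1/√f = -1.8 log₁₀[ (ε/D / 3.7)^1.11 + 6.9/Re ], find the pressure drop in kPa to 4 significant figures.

Hydraulic diameter D_h = 4A/P = 4·(0.1308·0.06554)/(2·(0.1308+0.06554)) = 0.03429/0.3927 = 0.08732 m.
Re = ρVD_h/μ = 792.6·0.4117·0.08732/0.00108 = 2.638e+04.
ε/D_h = 0.00017/0.08732 = 0.00195; Haaland gives 1/√f = -1.8 log₁₀[0.000229+0.000262] = 5.956, so f = 0.02819.
ΔP = f(L/D_h)(ρV²/2) = 0.02819·189.5/0.08732·67.17 = 4109 Pa.
ΔP = 4.109 kPa.

ΔP ≈ 4.109 kPa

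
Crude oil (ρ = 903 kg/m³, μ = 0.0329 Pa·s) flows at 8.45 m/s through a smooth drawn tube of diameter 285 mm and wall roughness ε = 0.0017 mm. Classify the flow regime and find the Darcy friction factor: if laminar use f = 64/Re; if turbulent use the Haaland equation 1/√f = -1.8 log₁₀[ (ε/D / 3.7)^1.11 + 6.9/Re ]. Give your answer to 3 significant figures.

f ≈ 0.0195

Re = ρVD/μ = 903·8.45·0.285/0.0329 = 6.61e+04.
Re > 4000 → turbulent. ε/D = 1.7e-06/0.285 = 5.96e-06; Haaland: 1/√f = -1.8 log₁₀[3.72e-07 + 0.000104] = 7.164, so f = 0.01949.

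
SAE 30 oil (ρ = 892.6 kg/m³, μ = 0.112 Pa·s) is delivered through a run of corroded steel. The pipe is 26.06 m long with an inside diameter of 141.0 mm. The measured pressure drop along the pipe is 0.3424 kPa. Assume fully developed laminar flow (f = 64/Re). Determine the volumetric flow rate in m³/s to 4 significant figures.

Q ≈ 0.001138 m³/s

For laminar flow, f = 64/Re with Re = ρVD/μ, so Darcy-Weisbach reduces to ΔP = 32μLV/D². Solving for V: V = ΔP·D²/(32μL) = 342.4·(0.141)²/(32·0.112·26.06) = 0.07288 m/s.
Check: Re = ρVD/μ = 892.6·0.07288·0.141/0.112 = 81.9 < 2300, so the laminar assumption holds.
Q = V·A = 0.07288·(π/4·0.141²) = 0.001138 m³/s = 0.001138 m³/s.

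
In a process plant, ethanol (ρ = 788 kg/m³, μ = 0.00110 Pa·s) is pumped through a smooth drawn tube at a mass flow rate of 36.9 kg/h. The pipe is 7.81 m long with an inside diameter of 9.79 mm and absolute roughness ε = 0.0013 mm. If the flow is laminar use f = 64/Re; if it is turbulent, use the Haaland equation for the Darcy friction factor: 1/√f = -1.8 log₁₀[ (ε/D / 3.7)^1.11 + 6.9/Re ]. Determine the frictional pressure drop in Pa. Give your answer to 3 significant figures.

ṁ = 36.9 kg/h = 36.9/3600 = 0.01025 kg/s.
A = πD²/4 = π(0.00979)²/4 = 7.528e-05 m²; mean velocity V = ṁ/(ρA) = 0.01025/(788 · 7.528e-05) = 0.1728 m/s.
Reynolds number Re = ρVD/μ = 788 · 0.1728 · 0.00979 / 0.0011 = 1212.
Re < 2300 → laminar flow, so f = 64/Re = 64/1212 = 0.05281 (the turbulent correlation is not needed).
Darcy-Weisbach: ΔP = f(L/D)(ρV²/2) = 0.05281·(7.81/0.00979)·(788·0.1728²/2) = 0.05281·797.8·11.76 = 495.6 Pa.

ΔP ≈ 496 Pa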